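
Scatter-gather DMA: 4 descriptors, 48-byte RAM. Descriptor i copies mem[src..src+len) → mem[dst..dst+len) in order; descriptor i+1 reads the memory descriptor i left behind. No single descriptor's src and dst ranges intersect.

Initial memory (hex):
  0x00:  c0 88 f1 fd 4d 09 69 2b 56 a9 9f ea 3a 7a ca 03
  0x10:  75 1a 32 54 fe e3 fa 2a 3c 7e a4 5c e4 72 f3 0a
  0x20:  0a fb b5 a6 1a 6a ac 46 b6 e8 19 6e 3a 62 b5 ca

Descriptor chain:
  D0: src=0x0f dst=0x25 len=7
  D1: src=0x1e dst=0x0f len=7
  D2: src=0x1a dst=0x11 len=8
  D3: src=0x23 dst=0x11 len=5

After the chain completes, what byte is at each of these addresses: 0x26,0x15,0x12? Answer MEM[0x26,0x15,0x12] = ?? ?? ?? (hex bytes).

MEM[0x26,0x15,0x12] = 75 1a 1a

  after D0: wrote 7B at 0x25 = 03751a3254fee3
  after D1: wrote 7B at 0x0f = f30a0afbb5a61a
  after D2: wrote 8B at 0x11 = a45ce472f30a0afb
  after D3: wrote 5B at 0x11 = a61a03751a
query mem[0x26]=0x75, mem[0x15]=0x1a, mem[0x12]=0x1a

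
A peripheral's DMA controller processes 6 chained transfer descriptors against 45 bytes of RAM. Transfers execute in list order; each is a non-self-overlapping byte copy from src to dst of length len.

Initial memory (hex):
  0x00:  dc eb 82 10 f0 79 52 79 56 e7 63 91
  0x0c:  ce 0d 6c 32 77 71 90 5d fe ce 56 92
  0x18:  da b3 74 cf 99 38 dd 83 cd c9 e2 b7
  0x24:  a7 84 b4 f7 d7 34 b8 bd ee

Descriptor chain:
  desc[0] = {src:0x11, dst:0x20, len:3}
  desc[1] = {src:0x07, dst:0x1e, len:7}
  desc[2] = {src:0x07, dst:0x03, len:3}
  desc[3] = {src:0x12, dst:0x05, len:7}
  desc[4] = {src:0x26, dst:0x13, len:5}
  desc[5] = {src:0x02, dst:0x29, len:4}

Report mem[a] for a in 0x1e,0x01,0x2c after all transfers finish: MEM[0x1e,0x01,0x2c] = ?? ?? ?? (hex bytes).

D0: mem[0x20..0x22] <- [71 90 5d]
D1: mem[0x1e..0x24] <- [79 56 e7 63 91 ce 0d]
D2: mem[0x03..0x05] <- [79 56 e7]
D3: mem[0x05..0x0b] <- [90 5d fe ce 56 92 da]
D4: mem[0x13..0x17] <- [b4 f7 d7 34 b8]
D5: mem[0x29..0x2c] <- [82 79 56 90]
query mem[0x1e]=0x79, mem[0x01]=0xeb, mem[0x2c]=0x90

MEM[0x1e,0x01,0x2c] = 79 eb 90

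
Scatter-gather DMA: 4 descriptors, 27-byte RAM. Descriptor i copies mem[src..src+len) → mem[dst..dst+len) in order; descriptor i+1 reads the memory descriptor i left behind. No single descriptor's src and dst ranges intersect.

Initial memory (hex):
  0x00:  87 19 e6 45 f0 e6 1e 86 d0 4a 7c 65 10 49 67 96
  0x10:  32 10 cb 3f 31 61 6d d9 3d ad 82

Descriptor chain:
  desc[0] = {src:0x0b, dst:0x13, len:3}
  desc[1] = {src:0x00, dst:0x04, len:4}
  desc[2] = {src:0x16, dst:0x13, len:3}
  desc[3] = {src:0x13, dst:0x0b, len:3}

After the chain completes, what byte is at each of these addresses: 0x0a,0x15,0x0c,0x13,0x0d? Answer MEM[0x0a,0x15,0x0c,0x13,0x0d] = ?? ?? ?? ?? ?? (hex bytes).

MEM[0x0a,0x15,0x0c,0x13,0x0d] = 7c 3d d9 6d 3d

D0: mem[0x13..0x15] <- [65 10 49]
D1: mem[0x04..0x07] <- [87 19 e6 45]
D2: mem[0x13..0x15] <- [6d d9 3d]
D3: mem[0x0b..0x0d] <- [6d d9 3d]
query mem[0x0a]=0x7c, mem[0x15]=0x3d, mem[0x0c]=0xd9, mem[0x13]=0x6d, mem[0x0d]=0x3d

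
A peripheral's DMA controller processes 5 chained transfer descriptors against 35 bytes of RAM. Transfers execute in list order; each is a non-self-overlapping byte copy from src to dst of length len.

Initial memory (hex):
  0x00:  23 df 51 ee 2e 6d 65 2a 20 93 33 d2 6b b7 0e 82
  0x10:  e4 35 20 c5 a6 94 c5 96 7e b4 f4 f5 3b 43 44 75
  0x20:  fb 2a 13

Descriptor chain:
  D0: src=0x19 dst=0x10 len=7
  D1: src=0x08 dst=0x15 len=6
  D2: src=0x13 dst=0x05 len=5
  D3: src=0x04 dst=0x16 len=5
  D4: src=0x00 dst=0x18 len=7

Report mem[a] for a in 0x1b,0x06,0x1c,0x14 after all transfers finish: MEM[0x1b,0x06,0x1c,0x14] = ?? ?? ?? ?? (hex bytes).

D0: mem[0x10..0x16] <- [b4 f4 f5 3b 43 44 75]
D1: mem[0x15..0x1a] <- [20 93 33 d2 6b b7]
D2: mem[0x05..0x09] <- [3b 43 20 93 33]
D3: mem[0x16..0x1a] <- [2e 3b 43 20 93]
D4: mem[0x18..0x1e] <- [23 df 51 ee 2e 3b 43]
query mem[0x1b]=0xee, mem[0x06]=0x43, mem[0x1c]=0x2e, mem[0x14]=0x43

MEM[0x1b,0x06,0x1c,0x14] = ee 43 2e 43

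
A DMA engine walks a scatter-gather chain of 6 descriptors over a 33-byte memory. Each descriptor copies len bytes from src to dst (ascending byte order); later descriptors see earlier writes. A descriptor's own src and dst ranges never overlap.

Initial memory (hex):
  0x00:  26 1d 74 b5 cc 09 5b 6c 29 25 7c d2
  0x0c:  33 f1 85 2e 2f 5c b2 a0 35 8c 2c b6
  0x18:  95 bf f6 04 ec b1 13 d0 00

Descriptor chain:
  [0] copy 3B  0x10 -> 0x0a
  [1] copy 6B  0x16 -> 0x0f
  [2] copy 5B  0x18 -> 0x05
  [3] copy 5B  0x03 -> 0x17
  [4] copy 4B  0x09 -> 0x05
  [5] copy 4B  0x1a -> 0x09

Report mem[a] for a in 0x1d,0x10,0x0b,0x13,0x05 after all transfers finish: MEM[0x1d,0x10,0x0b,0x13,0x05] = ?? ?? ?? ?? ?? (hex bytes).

[0] 0x10->0x0a len=3 : 2f 5c b2
[1] 0x16->0x0f len=6 : 2c b6 95 bf f6 04
[2] 0x18->0x05 len=5 : 95 bf f6 04 ec
[3] 0x03->0x17 len=5 : b5 cc 95 bf f6
[4] 0x09->0x05 len=4 : ec 2f 5c b2
[5] 0x1a->0x09 len=4 : bf f6 ec b1
query mem[0x1d]=0xb1, mem[0x10]=0xb6, mem[0x0b]=0xec, mem[0x13]=0xf6, mem[0x05]=0xec

MEM[0x1d,0x10,0x0b,0x13,0x05] = b1 b6 ec f6 ec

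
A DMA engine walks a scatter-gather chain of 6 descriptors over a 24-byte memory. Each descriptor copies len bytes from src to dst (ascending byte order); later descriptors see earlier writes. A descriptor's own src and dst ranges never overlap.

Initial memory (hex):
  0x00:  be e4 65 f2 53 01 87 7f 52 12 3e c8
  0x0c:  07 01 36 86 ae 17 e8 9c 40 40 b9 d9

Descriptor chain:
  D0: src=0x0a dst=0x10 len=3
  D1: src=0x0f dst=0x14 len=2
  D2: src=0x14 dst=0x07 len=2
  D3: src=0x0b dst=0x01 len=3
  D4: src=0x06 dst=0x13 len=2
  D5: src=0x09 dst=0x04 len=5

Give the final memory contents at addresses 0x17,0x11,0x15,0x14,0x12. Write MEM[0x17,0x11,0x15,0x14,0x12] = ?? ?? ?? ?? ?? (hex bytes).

D0: mem[0x10..0x12] <- [3e c8 07]
D1: mem[0x14..0x15] <- [86 3e]
D2: mem[0x07..0x08] <- [86 3e]
D3: mem[0x01..0x03] <- [c8 07 01]
D4: mem[0x13..0x14] <- [87 86]
D5: mem[0x04..0x08] <- [12 3e c8 07 01]
query mem[0x17]=0xd9, mem[0x11]=0xc8, mem[0x15]=0x3e, mem[0x14]=0x86, mem[0x12]=0x07

MEM[0x17,0x11,0x15,0x14,0x12] = d9 c8 3e 86 07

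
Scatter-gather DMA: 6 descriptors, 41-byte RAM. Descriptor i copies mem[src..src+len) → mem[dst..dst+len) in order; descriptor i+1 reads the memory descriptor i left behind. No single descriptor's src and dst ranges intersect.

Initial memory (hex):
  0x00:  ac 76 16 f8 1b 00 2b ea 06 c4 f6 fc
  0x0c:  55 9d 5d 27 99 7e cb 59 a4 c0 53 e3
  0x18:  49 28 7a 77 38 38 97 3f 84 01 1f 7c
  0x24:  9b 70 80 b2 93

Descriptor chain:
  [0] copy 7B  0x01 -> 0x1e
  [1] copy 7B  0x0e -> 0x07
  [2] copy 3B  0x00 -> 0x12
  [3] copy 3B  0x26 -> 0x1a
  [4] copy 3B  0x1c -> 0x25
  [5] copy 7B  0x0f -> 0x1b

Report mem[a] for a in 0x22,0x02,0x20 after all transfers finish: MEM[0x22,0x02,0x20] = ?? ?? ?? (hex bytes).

D0: mem[0x1e..0x24] <- [76 16 f8 1b 00 2b ea]
D1: mem[0x07..0x0d] <- [5d 27 99 7e cb 59 a4]
D2: mem[0x12..0x14] <- [ac 76 16]
D3: mem[0x1a..0x1c] <- [80 b2 93]
D4: mem[0x25..0x27] <- [93 38 76]
D5: mem[0x1b..0x21] <- [27 99 7e ac 76 16 c0]
query mem[0x22]=0x00, mem[0x02]=0x16, mem[0x20]=0x16

MEM[0x22,0x02,0x20] = 00 16 16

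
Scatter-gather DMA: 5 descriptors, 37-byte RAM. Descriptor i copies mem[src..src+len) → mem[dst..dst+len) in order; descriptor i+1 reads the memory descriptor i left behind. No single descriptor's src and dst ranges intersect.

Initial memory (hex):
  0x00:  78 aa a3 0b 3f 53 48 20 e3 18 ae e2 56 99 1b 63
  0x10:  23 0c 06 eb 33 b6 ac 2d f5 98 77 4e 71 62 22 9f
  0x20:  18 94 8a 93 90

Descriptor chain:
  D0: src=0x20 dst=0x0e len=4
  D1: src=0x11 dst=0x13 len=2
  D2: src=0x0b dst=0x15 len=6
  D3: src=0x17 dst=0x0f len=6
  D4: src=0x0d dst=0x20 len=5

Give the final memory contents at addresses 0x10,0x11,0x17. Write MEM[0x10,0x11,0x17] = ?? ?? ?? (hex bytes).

MEM[0x10,0x11,0x17] = 18 94 99

[0] 0x20->0x0e len=4 : 18 94 8a 93
[1] 0x11->0x13 len=2 : 93 06
[2] 0x0b->0x15 len=6 : e2 56 99 18 94 8a
[3] 0x17->0x0f len=6 : 99 18 94 8a 4e 71
[4] 0x0d->0x20 len=5 : 99 18 99 18 94
query mem[0x10]=0x18, mem[0x11]=0x94, mem[0x17]=0x99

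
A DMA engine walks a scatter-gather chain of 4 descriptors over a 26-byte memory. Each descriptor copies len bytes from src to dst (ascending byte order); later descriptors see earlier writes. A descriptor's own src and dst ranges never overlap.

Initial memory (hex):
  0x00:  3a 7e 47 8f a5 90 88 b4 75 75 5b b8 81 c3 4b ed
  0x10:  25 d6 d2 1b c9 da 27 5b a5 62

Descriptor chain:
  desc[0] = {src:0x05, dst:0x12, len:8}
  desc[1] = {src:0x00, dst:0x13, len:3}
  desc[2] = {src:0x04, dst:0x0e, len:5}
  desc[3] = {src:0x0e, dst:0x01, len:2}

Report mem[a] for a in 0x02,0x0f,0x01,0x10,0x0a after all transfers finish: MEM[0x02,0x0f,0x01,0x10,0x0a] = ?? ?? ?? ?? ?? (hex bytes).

MEM[0x02,0x0f,0x01,0x10,0x0a] = 90 90 a5 88 5b

D0: mem[0x12..0x19] <- [90 88 b4 75 75 5b b8 81]
D1: mem[0x13..0x15] <- [3a 7e 47]
D2: mem[0x0e..0x12] <- [a5 90 88 b4 75]
D3: mem[0x01..0x02] <- [a5 90]
query mem[0x02]=0x90, mem[0x0f]=0x90, mem[0x01]=0xa5, mem[0x10]=0x88, mem[0x0a]=0x5b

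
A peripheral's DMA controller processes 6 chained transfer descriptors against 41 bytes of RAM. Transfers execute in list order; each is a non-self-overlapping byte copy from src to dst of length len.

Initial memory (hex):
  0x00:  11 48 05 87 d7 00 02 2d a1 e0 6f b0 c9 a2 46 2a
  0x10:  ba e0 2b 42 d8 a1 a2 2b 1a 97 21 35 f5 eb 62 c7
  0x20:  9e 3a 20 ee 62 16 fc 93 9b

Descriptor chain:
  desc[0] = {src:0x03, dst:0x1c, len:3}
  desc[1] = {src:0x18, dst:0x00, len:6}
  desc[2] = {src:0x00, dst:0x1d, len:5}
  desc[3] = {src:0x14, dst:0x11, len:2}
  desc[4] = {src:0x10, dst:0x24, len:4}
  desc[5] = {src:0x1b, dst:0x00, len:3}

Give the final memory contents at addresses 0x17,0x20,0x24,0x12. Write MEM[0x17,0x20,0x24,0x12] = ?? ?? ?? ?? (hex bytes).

  after D0: wrote 3B at 0x1c = 87d700
  after D1: wrote 6B at 0x00 = 1a97213587d7
  after D2: wrote 5B at 0x1d = 1a97213587
  after D3: wrote 2B at 0x11 = d8a1
  after D4: wrote 4B at 0x24 = bad8a142
  after D5: wrote 3B at 0x00 = 35871a
query mem[0x17]=0x2b, mem[0x20]=0x35, mem[0x24]=0xba, mem[0x12]=0xa1

MEM[0x17,0x20,0x24,0x12] = 2b 35 ba a1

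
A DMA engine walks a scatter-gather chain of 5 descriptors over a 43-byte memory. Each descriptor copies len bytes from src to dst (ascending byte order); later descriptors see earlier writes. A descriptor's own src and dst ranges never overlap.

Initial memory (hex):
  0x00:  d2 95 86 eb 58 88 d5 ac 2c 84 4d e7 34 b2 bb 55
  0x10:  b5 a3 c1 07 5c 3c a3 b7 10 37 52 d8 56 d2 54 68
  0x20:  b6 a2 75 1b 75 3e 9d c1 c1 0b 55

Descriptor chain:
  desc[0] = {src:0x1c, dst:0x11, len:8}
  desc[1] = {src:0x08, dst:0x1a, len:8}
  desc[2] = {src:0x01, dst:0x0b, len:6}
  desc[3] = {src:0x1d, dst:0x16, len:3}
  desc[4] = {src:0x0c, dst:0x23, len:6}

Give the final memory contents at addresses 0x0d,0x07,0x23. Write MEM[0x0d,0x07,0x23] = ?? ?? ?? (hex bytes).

MEM[0x0d,0x07,0x23] = eb ac 86

  after D0: wrote 8B at 0x11 = 56d25468b6a2751b
  after D1: wrote 8B at 0x1a = 2c844de734b2bb55
  after D2: wrote 6B at 0x0b = 9586eb5888d5
  after D3: wrote 3B at 0x16 = e734b2
  after D4: wrote 6B at 0x23 = 86eb5888d556
query mem[0x0d]=0xeb, mem[0x07]=0xac, mem[0x23]=0x86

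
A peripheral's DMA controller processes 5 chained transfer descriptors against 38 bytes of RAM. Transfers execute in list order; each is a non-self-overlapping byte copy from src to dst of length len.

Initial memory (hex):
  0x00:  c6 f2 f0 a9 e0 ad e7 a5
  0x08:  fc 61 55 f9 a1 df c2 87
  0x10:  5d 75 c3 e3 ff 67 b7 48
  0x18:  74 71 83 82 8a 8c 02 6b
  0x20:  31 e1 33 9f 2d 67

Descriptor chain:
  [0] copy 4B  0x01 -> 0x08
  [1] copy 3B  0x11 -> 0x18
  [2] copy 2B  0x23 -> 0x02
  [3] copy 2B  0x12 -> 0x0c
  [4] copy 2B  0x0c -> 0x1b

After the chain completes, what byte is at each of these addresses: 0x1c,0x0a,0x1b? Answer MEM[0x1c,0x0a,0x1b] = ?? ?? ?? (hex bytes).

D0: mem[0x08..0x0b] <- [f2 f0 a9 e0]
D1: mem[0x18..0x1a] <- [75 c3 e3]
D2: mem[0x02..0x03] <- [9f 2d]
D3: mem[0x0c..0x0d] <- [c3 e3]
D4: mem[0x1b..0x1c] <- [c3 e3]
query mem[0x1c]=0xe3, mem[0x0a]=0xa9, mem[0x1b]=0xc3

MEM[0x1c,0x0a,0x1b] = e3 a9 c3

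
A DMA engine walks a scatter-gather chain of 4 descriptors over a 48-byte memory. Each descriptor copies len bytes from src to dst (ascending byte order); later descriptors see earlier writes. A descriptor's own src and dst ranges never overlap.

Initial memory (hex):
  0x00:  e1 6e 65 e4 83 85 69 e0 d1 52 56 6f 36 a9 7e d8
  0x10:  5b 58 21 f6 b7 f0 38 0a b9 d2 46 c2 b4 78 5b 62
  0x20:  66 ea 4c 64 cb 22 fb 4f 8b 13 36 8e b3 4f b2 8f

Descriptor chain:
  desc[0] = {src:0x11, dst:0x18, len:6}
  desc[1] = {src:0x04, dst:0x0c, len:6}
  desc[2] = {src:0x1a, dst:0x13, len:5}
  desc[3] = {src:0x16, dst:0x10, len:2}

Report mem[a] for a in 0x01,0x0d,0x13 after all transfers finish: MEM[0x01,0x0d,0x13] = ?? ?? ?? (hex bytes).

MEM[0x01,0x0d,0x13] = 6e 85 f6

D0: mem[0x18..0x1d] <- [58 21 f6 b7 f0 38]
D1: mem[0x0c..0x11] <- [83 85 69 e0 d1 52]
D2: mem[0x13..0x17] <- [f6 b7 f0 38 5b]
D3: mem[0x10..0x11] <- [38 5b]
query mem[0x01]=0x6e, mem[0x0d]=0x85, mem[0x13]=0xf6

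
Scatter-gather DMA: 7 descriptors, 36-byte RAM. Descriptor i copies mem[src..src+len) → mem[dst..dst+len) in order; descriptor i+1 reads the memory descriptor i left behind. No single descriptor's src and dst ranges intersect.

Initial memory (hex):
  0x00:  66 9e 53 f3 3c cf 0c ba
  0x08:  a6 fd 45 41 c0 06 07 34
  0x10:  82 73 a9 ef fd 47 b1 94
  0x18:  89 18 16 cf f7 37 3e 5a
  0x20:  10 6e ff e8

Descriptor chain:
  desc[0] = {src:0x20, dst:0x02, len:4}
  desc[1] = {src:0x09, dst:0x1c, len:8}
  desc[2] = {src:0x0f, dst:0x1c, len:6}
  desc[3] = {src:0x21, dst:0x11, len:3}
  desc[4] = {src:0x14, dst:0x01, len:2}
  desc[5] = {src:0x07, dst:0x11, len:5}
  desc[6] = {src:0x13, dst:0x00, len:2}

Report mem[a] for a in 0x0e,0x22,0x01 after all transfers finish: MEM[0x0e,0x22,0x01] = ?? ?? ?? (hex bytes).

MEM[0x0e,0x22,0x01] = 07 34 45

D0: mem[0x02..0x05] <- [10 6e ff e8]
D1: mem[0x1c..0x23] <- [fd 45 41 c0 06 07 34 82]
D2: mem[0x1c..0x21] <- [34 82 73 a9 ef fd]
D3: mem[0x11..0x13] <- [fd 34 82]
D4: mem[0x01..0x02] <- [fd 47]
D5: mem[0x11..0x15] <- [ba a6 fd 45 41]
D6: mem[0x00..0x01] <- [fd 45]
query mem[0x0e]=0x07, mem[0x22]=0x34, mem[0x01]=0x45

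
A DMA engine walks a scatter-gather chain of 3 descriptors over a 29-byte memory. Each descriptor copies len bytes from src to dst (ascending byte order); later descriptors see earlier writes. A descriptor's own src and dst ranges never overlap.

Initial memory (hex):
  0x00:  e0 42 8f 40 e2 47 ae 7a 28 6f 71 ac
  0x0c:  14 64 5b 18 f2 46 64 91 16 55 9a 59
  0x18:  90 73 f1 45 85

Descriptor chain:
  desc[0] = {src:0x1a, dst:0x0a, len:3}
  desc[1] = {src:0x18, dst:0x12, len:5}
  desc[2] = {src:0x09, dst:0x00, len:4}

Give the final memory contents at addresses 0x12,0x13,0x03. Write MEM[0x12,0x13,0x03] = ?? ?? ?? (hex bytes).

#0 dst[0x0a+3] := {0xf1,0x45,0x85}
#1 dst[0x12+5] := {0x90,0x73,0xf1,0x45,0x85}
#2 dst[0x00+4] := {0x6f,0xf1,0x45,0x85}
query mem[0x12]=0x90, mem[0x13]=0x73, mem[0x03]=0x85

MEM[0x12,0x13,0x03] = 90 73 85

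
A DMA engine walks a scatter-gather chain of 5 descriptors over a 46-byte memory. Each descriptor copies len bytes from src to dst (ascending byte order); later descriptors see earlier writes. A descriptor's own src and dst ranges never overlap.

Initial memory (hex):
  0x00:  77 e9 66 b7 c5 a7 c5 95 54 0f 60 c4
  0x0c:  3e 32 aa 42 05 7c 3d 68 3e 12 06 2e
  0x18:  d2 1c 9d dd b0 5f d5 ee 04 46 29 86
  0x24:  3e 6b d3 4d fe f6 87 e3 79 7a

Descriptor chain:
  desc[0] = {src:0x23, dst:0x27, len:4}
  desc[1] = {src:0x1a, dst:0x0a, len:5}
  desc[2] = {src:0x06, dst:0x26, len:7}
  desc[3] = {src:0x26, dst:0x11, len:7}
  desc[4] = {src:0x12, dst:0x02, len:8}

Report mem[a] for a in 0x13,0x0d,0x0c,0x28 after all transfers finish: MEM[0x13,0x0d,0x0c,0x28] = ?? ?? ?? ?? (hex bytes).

MEM[0x13,0x0d,0x0c,0x28] = 54 5f b0 54

D0: mem[0x27..0x2a] <- [86 3e 6b d3]
D1: mem[0x0a..0x0e] <- [9d dd b0 5f d5]
D2: mem[0x26..0x2c] <- [c5 95 54 0f 9d dd b0]
D3: mem[0x11..0x17] <- [c5 95 54 0f 9d dd b0]
D4: mem[0x02..0x09] <- [95 54 0f 9d dd b0 d2 1c]
query mem[0x13]=0x54, mem[0x0d]=0x5f, mem[0x0c]=0xb0, mem[0x28]=0x54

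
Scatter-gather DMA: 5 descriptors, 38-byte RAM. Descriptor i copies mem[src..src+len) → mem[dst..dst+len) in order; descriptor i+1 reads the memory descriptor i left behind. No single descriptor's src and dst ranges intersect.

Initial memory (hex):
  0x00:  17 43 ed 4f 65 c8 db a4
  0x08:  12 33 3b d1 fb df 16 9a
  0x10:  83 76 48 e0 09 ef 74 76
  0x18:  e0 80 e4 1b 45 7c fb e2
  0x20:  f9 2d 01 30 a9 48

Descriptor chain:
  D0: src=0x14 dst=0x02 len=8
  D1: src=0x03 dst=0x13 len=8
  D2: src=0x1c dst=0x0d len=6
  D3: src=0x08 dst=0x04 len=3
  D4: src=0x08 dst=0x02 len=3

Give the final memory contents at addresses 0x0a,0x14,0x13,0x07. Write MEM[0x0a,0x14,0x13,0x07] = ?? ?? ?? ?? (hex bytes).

D0: mem[0x02..0x09] <- [09 ef 74 76 e0 80 e4 1b]
D1: mem[0x13..0x1a] <- [ef 74 76 e0 80 e4 1b 3b]
D2: mem[0x0d..0x12] <- [45 7c fb e2 f9 2d]
D3: mem[0x04..0x06] <- [e4 1b 3b]
D4: mem[0x02..0x04] <- [e4 1b 3b]
query mem[0x0a]=0x3b, mem[0x14]=0x74, mem[0x13]=0xef, mem[0x07]=0x80

MEM[0x0a,0x14,0x13,0x07] = 3b 74 ef 80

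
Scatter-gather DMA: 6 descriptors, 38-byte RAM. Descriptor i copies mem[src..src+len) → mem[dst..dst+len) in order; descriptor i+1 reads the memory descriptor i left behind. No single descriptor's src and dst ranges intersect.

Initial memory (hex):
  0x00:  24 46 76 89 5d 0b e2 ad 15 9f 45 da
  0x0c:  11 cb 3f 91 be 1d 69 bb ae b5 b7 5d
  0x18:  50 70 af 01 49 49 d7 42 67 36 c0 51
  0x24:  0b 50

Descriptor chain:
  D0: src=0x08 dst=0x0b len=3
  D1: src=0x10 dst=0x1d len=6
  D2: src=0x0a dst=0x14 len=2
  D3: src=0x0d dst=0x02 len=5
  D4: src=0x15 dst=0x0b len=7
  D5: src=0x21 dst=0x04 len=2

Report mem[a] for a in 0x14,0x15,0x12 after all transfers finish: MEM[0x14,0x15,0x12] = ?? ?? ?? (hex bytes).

D0: mem[0x0b..0x0d] <- [15 9f 45]
D1: mem[0x1d..0x22] <- [be 1d 69 bb ae b5]
D2: mem[0x14..0x15] <- [45 15]
D3: mem[0x02..0x06] <- [45 3f 91 be 1d]
D4: mem[0x0b..0x11] <- [15 b7 5d 50 70 af 01]
D5: mem[0x04..0x05] <- [ae b5]
query mem[0x14]=0x45, mem[0x15]=0x15, mem[0x12]=0x69

MEM[0x14,0x15,0x12] = 45 15 69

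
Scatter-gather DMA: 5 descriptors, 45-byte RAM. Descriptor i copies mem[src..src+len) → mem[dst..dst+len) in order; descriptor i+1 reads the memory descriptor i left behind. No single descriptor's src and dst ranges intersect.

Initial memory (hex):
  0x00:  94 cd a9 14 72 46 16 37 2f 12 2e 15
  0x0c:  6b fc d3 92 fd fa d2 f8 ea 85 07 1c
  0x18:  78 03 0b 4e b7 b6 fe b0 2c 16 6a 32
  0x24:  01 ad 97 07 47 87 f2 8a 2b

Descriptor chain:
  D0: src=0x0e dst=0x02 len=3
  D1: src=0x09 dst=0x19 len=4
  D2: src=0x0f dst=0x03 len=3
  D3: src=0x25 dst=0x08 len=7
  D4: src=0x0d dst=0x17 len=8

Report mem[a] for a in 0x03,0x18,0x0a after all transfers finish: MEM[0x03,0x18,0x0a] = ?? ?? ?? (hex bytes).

MEM[0x03,0x18,0x0a] = 92 8a 07

  after D0: wrote 3B at 0x02 = d392fd
  after D1: wrote 4B at 0x19 = 122e156b
  after D2: wrote 3B at 0x03 = 92fdfa
  after D3: wrote 7B at 0x08 = ad97074787f28a
  after D4: wrote 8B at 0x17 = f28a92fdfad2f8ea
query mem[0x03]=0x92, mem[0x18]=0x8a, mem[0x0a]=0x07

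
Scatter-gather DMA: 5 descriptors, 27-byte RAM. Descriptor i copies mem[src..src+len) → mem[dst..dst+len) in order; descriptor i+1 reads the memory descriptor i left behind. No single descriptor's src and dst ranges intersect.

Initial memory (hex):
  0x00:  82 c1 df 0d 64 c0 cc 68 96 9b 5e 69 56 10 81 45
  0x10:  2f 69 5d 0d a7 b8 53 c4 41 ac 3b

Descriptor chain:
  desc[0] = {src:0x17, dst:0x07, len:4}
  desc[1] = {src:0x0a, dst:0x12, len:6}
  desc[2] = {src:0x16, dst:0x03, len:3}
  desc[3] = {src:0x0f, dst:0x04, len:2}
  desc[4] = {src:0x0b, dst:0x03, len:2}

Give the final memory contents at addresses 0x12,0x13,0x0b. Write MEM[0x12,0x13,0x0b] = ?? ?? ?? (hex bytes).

MEM[0x12,0x13,0x0b] = 3b 69 69

D0: mem[0x07..0x0a] <- [c4 41 ac 3b]
D1: mem[0x12..0x17] <- [3b 69 56 10 81 45]
D2: mem[0x03..0x05] <- [81 45 41]
D3: mem[0x04..0x05] <- [45 2f]
D4: mem[0x03..0x04] <- [69 56]
query mem[0x12]=0x3b, mem[0x13]=0x69, mem[0x0b]=0x69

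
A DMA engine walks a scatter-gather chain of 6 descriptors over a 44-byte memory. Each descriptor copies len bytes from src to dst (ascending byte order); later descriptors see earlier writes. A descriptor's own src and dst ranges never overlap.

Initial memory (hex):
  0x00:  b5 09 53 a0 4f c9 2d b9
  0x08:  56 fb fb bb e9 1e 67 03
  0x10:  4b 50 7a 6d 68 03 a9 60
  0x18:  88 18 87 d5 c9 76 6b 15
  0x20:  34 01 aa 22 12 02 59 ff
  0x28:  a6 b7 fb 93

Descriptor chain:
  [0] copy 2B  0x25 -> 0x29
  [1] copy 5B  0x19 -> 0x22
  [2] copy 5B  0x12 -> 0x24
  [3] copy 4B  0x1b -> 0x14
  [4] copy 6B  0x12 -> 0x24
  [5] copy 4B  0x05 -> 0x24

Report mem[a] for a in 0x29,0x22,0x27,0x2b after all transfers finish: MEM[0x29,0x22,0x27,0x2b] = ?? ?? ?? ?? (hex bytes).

MEM[0x29,0x22,0x27,0x2b] = 6b 18 56 93

  after D0: wrote 2B at 0x29 = 0259
  after D1: wrote 5B at 0x22 = 1887d5c976
  after D2: wrote 5B at 0x24 = 7a6d6803a9
  after D3: wrote 4B at 0x14 = d5c9766b
  after D4: wrote 6B at 0x24 = 7a6dd5c9766b
  after D5: wrote 4B at 0x24 = c92db956
query mem[0x29]=0x6b, mem[0x22]=0x18, mem[0x27]=0x56, mem[0x2b]=0x93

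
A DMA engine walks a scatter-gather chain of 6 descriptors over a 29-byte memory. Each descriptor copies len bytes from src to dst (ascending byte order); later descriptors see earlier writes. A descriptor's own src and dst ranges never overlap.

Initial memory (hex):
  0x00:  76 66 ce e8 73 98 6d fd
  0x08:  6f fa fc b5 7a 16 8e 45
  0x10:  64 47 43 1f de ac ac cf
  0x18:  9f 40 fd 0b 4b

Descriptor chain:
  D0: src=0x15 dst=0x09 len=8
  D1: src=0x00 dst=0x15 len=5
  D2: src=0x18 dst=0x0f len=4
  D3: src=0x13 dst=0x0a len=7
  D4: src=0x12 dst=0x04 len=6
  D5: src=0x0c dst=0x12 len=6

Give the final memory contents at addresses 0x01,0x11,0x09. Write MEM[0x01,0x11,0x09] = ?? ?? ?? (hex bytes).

#0 dst[0x09+8] := {0xac,0xac,0xcf,0x9f,0x40,0xfd,0x0b,0x4b}
#1 dst[0x15+5] := {0x76,0x66,0xce,0xe8,0x73}
#2 dst[0x0f+4] := {0xe8,0x73,0xfd,0x0b}
#3 dst[0x0a+7] := {0x1f,0xde,0x76,0x66,0xce,0xe8,0x73}
#4 dst[0x04+6] := {0x0b,0x1f,0xde,0x76,0x66,0xce}
#5 dst[0x12+6] := {0x76,0x66,0xce,0xe8,0x73,0xfd}
query mem[0x01]=0x66, mem[0x11]=0xfd, mem[0x09]=0xce

MEM[0x01,0x11,0x09] = 66 fd ce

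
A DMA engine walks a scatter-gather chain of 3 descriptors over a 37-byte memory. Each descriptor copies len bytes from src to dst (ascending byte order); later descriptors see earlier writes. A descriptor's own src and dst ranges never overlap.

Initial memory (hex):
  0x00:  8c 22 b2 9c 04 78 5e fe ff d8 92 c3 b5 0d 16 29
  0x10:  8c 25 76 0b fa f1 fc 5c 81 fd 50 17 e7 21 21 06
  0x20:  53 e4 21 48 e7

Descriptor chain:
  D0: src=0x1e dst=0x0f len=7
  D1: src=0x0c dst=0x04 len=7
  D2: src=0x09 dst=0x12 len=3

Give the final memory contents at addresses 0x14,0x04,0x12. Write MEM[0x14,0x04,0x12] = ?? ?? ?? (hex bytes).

MEM[0x14,0x04,0x12] = c3 b5 53

[0] 0x1e->0x0f len=7 : 21 06 53 e4 21 48 e7
[1] 0x0c->0x04 len=7 : b5 0d 16 21 06 53 e4
[2] 0x09->0x12 len=3 : 53 e4 c3
query mem[0x14]=0xc3, mem[0x04]=0xb5, mem[0x12]=0x53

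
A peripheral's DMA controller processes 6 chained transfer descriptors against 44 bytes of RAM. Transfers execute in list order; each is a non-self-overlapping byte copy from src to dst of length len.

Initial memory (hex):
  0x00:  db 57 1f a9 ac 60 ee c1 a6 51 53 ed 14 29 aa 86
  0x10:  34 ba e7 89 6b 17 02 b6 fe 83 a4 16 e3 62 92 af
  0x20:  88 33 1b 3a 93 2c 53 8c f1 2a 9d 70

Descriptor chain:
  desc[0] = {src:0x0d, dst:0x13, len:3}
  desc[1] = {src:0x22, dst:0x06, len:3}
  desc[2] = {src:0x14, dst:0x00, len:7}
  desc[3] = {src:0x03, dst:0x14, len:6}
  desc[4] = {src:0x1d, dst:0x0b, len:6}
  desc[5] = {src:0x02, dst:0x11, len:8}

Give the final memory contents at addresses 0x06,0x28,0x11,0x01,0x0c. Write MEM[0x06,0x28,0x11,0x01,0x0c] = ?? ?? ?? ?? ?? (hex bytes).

D0: mem[0x13..0x15] <- [29 aa 86]
D1: mem[0x06..0x08] <- [1b 3a 93]
D2: mem[0x00..0x06] <- [aa 86 02 b6 fe 83 a4]
D3: mem[0x14..0x19] <- [b6 fe 83 a4 3a 93]
D4: mem[0x0b..0x10] <- [62 92 af 88 33 1b]
D5: mem[0x11..0x18] <- [02 b6 fe 83 a4 3a 93 51]
query mem[0x06]=0xa4, mem[0x28]=0xf1, mem[0x11]=0x02, mem[0x01]=0x86, mem[0x0c]=0x92

MEM[0x06,0x28,0x11,0x01,0x0c] = a4 f1 02 86 92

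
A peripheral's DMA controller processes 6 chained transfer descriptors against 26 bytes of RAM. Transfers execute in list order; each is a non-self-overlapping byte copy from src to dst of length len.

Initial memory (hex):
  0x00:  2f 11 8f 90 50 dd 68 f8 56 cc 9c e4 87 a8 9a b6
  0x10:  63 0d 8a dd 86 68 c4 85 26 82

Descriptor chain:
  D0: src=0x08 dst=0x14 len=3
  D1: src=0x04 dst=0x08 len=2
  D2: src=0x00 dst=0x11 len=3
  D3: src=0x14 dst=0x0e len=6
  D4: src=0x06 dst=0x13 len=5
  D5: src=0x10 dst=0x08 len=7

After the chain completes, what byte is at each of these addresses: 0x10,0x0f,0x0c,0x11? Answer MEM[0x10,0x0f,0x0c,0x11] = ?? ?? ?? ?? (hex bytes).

MEM[0x10,0x0f,0x0c,0x11] = 9c cc f8 85

D0: mem[0x14..0x16] <- [56 cc 9c]
D1: mem[0x08..0x09] <- [50 dd]
D2: mem[0x11..0x13] <- [2f 11 8f]
D3: mem[0x0e..0x13] <- [56 cc 9c 85 26 82]
D4: mem[0x13..0x17] <- [68 f8 50 dd 9c]
D5: mem[0x08..0x0e] <- [9c 85 26 68 f8 50 dd]
query mem[0x10]=0x9c, mem[0x0f]=0xcc, mem[0x0c]=0xf8, mem[0x11]=0x85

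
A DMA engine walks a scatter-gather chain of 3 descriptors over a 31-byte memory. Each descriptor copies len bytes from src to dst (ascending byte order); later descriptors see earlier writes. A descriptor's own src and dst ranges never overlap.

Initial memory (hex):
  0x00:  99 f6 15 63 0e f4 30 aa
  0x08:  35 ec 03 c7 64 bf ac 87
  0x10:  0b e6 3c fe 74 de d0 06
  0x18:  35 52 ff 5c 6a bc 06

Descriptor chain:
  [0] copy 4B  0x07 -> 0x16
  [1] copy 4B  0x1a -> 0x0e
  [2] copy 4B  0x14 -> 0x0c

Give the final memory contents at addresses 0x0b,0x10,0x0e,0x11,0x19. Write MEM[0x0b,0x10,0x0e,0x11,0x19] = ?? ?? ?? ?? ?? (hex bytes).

MEM[0x0b,0x10,0x0e,0x11,0x19] = c7 6a aa bc 03

  after D0: wrote 4B at 0x16 = aa35ec03
  after D1: wrote 4B at 0x0e = ff5c6abc
  after D2: wrote 4B at 0x0c = 74deaa35
query mem[0x0b]=0xc7, mem[0x10]=0x6a, mem[0x0e]=0xaa, mem[0x11]=0xbc, mem[0x19]=0x03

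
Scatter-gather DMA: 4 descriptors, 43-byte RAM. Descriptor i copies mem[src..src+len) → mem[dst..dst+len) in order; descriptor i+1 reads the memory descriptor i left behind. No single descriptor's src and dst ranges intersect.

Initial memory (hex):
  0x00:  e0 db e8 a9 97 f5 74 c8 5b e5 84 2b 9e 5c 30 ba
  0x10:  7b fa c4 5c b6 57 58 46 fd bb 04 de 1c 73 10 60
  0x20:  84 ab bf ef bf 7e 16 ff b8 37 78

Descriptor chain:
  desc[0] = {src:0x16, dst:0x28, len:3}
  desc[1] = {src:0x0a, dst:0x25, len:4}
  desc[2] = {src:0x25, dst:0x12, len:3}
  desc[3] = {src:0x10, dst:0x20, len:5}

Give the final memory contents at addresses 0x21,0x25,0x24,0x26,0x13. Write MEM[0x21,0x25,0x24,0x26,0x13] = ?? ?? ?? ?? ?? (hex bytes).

D0: mem[0x28..0x2a] <- [58 46 fd]
D1: mem[0x25..0x28] <- [84 2b 9e 5c]
D2: mem[0x12..0x14] <- [84 2b 9e]
D3: mem[0x20..0x24] <- [7b fa 84 2b 9e]
query mem[0x21]=0xfa, mem[0x25]=0x84, mem[0x24]=0x9e, mem[0x26]=0x2b, mem[0x13]=0x2b

MEM[0x21,0x25,0x24,0x26,0x13] = fa 84 9e 2b 2b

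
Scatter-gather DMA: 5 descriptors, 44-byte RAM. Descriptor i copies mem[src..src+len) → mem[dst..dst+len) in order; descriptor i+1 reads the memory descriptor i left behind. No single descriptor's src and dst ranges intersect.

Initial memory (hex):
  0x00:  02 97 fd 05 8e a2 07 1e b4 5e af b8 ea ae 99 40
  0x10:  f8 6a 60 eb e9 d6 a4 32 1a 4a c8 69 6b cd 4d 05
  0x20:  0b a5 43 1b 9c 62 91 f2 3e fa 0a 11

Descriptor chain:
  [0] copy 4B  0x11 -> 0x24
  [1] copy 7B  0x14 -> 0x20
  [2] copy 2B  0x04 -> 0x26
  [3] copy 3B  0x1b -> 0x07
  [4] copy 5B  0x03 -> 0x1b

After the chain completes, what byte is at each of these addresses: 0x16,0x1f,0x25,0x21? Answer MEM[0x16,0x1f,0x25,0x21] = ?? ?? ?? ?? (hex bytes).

MEM[0x16,0x1f,0x25,0x21] = a4 69 4a d6

[0] 0x11->0x24 len=4 : 6a 60 eb e9
[1] 0x14->0x20 len=7 : e9 d6 a4 32 1a 4a c8
[2] 0x04->0x26 len=2 : 8e a2
[3] 0x1b->0x07 len=3 : 69 6b cd
[4] 0x03->0x1b len=5 : 05 8e a2 07 69
query mem[0x16]=0xa4, mem[0x1f]=0x69, mem[0x25]=0x4a, mem[0x21]=0xd6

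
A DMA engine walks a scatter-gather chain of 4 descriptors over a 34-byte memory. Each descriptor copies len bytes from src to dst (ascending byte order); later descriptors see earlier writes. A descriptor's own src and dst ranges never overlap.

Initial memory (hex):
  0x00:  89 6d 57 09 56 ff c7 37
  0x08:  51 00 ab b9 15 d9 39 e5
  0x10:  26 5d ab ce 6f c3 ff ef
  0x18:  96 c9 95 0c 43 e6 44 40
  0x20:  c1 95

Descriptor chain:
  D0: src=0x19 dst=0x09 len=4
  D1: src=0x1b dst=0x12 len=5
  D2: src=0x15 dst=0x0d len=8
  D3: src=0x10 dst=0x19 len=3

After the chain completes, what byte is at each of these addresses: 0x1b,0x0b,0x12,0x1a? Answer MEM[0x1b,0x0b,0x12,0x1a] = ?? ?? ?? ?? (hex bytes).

MEM[0x1b,0x0b,0x12,0x1a] = 95 0c 95 c9

D0: mem[0x09..0x0c] <- [c9 95 0c 43]
D1: mem[0x12..0x16] <- [0c 43 e6 44 40]
D2: mem[0x0d..0x14] <- [44 40 ef 96 c9 95 0c 43]
D3: mem[0x19..0x1b] <- [96 c9 95]
query mem[0x1b]=0x95, mem[0x0b]=0x0c, mem[0x12]=0x95, mem[0x1a]=0xc9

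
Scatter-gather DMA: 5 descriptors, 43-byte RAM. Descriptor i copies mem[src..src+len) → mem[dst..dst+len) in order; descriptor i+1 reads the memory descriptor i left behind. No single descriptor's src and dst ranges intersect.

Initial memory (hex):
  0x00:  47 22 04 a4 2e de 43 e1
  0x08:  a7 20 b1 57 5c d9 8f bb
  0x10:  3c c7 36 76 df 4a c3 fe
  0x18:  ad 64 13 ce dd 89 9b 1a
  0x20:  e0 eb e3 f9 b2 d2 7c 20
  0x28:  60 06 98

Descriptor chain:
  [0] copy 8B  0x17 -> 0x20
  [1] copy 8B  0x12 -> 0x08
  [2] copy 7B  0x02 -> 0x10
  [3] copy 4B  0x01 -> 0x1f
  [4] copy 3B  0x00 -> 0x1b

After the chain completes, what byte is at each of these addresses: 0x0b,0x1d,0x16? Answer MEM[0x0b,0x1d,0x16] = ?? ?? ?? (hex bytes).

MEM[0x0b,0x1d,0x16] = 4a 04 36

  after D0: wrote 8B at 0x20 = fead6413cedd899b
  after D1: wrote 8B at 0x08 = 3676df4ac3fead64
  after D2: wrote 7B at 0x10 = 04a42ede43e136
  after D3: wrote 4B at 0x1f = 2204a42e
  after D4: wrote 3B at 0x1b = 472204
query mem[0x0b]=0x4a, mem[0x1d]=0x04, mem[0x16]=0x36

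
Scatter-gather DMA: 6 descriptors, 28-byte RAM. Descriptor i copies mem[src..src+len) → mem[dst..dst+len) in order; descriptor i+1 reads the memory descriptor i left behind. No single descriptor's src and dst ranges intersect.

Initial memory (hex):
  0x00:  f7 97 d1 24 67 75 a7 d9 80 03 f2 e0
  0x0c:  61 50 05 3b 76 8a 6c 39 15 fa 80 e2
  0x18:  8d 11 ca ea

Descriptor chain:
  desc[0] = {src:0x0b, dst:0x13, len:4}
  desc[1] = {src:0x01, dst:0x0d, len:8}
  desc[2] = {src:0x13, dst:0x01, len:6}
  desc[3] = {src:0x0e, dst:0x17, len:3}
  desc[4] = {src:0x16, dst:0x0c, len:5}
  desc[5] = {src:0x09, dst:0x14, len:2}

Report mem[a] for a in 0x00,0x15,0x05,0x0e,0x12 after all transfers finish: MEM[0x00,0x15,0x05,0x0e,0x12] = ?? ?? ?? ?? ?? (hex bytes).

MEM[0x00,0x15,0x05,0x0e,0x12] = f7 f2 e2 24 a7

[0] 0x0b->0x13 len=4 : e0 61 50 05
[1] 0x01->0x0d len=8 : 97 d1 24 67 75 a7 d9 80
[2] 0x13->0x01 len=6 : d9 80 50 05 e2 8d
[3] 0x0e->0x17 len=3 : d1 24 67
[4] 0x16->0x0c len=5 : 05 d1 24 67 ca
[5] 0x09->0x14 len=2 : 03 f2
query mem[0x00]=0xf7, mem[0x15]=0xf2, mem[0x05]=0xe2, mem[0x0e]=0x24, mem[0x12]=0xa7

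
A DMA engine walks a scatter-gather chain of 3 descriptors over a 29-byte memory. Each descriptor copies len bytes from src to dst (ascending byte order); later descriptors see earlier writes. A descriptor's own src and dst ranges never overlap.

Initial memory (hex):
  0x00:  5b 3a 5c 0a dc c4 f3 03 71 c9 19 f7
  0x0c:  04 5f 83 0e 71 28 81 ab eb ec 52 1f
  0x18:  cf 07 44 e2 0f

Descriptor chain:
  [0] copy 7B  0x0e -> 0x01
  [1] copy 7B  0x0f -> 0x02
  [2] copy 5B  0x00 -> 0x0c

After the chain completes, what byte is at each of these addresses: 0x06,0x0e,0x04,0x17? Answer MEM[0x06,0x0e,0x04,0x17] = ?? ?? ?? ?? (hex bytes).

MEM[0x06,0x0e,0x04,0x17] = ab 0e 28 1f

  after D0: wrote 7B at 0x01 = 830e712881abeb
  after D1: wrote 7B at 0x02 = 0e712881abebec
  after D2: wrote 5B at 0x0c = 5b830e7128
query mem[0x06]=0xab, mem[0x0e]=0x0e, mem[0x04]=0x28, mem[0x17]=0x1f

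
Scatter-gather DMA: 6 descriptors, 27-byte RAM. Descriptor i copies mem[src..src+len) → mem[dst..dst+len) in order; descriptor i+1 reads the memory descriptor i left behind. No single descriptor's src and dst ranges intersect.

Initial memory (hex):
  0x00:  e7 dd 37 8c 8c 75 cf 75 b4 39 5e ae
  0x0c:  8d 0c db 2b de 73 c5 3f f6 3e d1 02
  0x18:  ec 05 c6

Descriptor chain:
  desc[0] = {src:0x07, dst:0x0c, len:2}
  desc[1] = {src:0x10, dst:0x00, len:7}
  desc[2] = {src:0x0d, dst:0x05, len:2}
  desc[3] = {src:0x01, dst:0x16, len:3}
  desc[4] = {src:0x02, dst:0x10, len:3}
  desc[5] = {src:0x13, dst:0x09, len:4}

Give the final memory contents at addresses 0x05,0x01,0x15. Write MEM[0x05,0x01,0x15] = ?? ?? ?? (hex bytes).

MEM[0x05,0x01,0x15] = b4 73 3e

[0] 0x07->0x0c len=2 : 75 b4
[1] 0x10->0x00 len=7 : de 73 c5 3f f6 3e d1
[2] 0x0d->0x05 len=2 : b4 db
[3] 0x01->0x16 len=3 : 73 c5 3f
[4] 0x02->0x10 len=3 : c5 3f f6
[5] 0x13->0x09 len=4 : 3f f6 3e 73
query mem[0x05]=0xb4, mem[0x01]=0x73, mem[0x15]=0x3e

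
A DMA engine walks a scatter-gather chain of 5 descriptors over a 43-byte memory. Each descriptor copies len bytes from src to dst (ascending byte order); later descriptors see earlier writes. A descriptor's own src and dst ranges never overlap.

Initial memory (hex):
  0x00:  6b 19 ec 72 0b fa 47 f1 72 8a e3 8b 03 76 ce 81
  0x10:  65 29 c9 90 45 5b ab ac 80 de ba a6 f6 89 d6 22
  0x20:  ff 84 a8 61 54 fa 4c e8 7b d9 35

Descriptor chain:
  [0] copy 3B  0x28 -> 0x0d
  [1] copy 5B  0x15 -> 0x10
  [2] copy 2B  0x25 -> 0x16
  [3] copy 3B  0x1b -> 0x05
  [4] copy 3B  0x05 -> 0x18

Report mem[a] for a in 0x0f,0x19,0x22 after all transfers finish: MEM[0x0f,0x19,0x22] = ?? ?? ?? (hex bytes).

#0 dst[0x0d+3] := {0x7b,0xd9,0x35}
#1 dst[0x10+5] := {0x5b,0xab,0xac,0x80,0xde}
#2 dst[0x16+2] := {0xfa,0x4c}
#3 dst[0x05+3] := {0xa6,0xf6,0x89}
#4 dst[0x18+3] := {0xa6,0xf6,0x89}
query mem[0x0f]=0x35, mem[0x19]=0xf6, mem[0x22]=0xa8

MEM[0x0f,0x19,0x22] = 35 f6 a8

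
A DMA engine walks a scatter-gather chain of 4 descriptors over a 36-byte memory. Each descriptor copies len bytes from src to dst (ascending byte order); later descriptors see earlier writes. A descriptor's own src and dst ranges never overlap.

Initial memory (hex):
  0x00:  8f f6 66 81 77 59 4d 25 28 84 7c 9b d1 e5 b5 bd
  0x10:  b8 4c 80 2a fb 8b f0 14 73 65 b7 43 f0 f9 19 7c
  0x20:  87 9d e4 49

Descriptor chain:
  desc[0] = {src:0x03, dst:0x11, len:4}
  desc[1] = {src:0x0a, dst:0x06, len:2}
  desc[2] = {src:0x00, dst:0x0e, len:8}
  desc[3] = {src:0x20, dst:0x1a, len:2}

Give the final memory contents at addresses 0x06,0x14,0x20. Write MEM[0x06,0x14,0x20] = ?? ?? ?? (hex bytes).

MEM[0x06,0x14,0x20] = 7c 7c 87

[0] 0x03->0x11 len=4 : 81 77 59 4d
[1] 0x0a->0x06 len=2 : 7c 9b
[2] 0x00->0x0e len=8 : 8f f6 66 81 77 59 7c 9b
[3] 0x20->0x1a len=2 : 87 9d
query mem[0x06]=0x7c, mem[0x14]=0x7c, mem[0x20]=0x87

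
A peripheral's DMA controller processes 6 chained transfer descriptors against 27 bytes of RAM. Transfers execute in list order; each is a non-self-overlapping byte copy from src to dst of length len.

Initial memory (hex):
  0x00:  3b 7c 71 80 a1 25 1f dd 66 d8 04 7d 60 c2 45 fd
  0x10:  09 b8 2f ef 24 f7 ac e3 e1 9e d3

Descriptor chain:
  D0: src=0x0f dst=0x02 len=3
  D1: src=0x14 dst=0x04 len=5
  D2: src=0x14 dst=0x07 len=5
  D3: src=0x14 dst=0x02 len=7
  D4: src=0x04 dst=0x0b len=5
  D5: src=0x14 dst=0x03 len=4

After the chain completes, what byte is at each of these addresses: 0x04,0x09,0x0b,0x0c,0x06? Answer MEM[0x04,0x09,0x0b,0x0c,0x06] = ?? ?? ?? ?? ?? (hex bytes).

#0 dst[0x02+3] := {0xfd,0x09,0xb8}
#1 dst[0x04+5] := {0x24,0xf7,0xac,0xe3,0xe1}
#2 dst[0x07+5] := {0x24,0xf7,0xac,0xe3,0xe1}
#3 dst[0x02+7] := {0x24,0xf7,0xac,0xe3,0xe1,0x9e,0xd3}
#4 dst[0x0b+5] := {0xac,0xe3,0xe1,0x9e,0xd3}
#5 dst[0x03+4] := {0x24,0xf7,0xac,0xe3}
query mem[0x04]=0xf7, mem[0x09]=0xac, mem[0x0b]=0xac, mem[0x0c]=0xe3, mem[0x06]=0xe3

MEM[0x04,0x09,0x0b,0x0c,0x06] = f7 ac ac e3 e3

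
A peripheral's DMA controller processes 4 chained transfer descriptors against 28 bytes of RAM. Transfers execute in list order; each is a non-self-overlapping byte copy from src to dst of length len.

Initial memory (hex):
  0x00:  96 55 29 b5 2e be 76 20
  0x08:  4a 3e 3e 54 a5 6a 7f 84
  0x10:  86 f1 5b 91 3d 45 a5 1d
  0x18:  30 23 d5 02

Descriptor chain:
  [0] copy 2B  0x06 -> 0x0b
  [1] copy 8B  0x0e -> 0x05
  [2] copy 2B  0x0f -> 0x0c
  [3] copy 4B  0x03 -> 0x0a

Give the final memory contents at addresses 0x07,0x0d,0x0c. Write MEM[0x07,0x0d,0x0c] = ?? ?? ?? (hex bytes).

MEM[0x07,0x0d,0x0c] = 86 84 7f

[0] 0x06->0x0b len=2 : 76 20
[1] 0x0e->0x05 len=8 : 7f 84 86 f1 5b 91 3d 45
[2] 0x0f->0x0c len=2 : 84 86
[3] 0x03->0x0a len=4 : b5 2e 7f 84
query mem[0x07]=0x86, mem[0x0d]=0x84, mem[0x0c]=0x7f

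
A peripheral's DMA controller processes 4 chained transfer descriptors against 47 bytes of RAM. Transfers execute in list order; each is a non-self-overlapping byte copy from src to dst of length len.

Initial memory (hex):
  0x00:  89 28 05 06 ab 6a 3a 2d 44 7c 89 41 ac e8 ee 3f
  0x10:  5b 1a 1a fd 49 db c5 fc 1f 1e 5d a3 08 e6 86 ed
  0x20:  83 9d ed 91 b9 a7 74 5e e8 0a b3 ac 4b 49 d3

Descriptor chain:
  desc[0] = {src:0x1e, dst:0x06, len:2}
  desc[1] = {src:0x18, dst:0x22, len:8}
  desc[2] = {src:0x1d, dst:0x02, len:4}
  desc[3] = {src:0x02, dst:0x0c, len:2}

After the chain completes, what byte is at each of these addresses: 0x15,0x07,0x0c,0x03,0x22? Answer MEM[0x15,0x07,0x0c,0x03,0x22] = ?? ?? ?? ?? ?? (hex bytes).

  after D0: wrote 2B at 0x06 = 86ed
  after D1: wrote 8B at 0x22 = 1f1e5da308e686ed
  after D2: wrote 4B at 0x02 = e686ed83
  after D3: wrote 2B at 0x0c = e686
query mem[0x15]=0xdb, mem[0x07]=0xed, mem[0x0c]=0xe6, mem[0x03]=0x86, mem[0x22]=0x1f

MEM[0x15,0x07,0x0c,0x03,0x22] = db ed e6 86 1f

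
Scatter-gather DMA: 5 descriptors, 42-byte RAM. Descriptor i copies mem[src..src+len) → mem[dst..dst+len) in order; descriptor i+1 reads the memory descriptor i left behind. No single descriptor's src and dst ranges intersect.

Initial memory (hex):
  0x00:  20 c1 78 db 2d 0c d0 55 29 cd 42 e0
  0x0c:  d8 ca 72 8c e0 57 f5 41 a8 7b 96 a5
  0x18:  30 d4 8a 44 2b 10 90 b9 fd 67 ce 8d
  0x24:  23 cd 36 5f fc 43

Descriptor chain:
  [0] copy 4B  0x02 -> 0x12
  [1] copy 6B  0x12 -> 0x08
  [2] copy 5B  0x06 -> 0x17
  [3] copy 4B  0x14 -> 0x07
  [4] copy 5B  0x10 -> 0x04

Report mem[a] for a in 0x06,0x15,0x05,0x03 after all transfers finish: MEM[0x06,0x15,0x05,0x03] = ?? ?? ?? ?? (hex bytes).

MEM[0x06,0x15,0x05,0x03] = 78 0c 57 db

#0 dst[0x12+4] := {0x78,0xdb,0x2d,0x0c}
#1 dst[0x08+6] := {0x78,0xdb,0x2d,0x0c,0x96,0xa5}
#2 dst[0x17+5] := {0xd0,0x55,0x78,0xdb,0x2d}
#3 dst[0x07+4] := {0x2d,0x0c,0x96,0xd0}
#4 dst[0x04+5] := {0xe0,0x57,0x78,0xdb,0x2d}
query mem[0x06]=0x78, mem[0x15]=0x0c, mem[0x05]=0x57, mem[0x03]=0xdb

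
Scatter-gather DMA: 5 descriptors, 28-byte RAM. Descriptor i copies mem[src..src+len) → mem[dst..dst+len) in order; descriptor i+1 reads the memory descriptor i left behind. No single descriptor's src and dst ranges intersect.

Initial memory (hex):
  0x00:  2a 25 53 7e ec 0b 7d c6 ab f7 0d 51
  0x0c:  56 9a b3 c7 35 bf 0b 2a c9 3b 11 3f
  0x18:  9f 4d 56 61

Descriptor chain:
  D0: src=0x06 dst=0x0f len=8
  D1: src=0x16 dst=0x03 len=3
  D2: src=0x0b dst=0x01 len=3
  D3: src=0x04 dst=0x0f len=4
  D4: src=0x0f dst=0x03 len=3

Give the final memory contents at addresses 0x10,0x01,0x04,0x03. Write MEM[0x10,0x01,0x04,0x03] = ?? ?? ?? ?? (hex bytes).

MEM[0x10,0x01,0x04,0x03] = 9f 51 9f 3f

D0: mem[0x0f..0x16] <- [7d c6 ab f7 0d 51 56 9a]
D1: mem[0x03..0x05] <- [9a 3f 9f]
D2: mem[0x01..0x03] <- [51 56 9a]
D3: mem[0x0f..0x12] <- [3f 9f 7d c6]
D4: mem[0x03..0x05] <- [3f 9f 7d]
query mem[0x10]=0x9f, mem[0x01]=0x51, mem[0x04]=0x9f, mem[0x03]=0x3f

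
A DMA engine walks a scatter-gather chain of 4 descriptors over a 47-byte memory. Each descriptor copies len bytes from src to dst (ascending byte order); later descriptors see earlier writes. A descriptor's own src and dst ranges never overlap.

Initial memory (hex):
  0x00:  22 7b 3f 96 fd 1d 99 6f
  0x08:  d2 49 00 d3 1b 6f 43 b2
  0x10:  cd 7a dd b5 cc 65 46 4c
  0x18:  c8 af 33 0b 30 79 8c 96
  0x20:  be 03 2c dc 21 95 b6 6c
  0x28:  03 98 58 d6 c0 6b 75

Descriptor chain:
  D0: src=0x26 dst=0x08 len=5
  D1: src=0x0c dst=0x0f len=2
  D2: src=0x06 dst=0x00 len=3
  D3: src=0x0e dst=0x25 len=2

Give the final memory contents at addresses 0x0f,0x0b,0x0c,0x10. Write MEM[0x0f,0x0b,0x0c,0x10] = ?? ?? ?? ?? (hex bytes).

D0: mem[0x08..0x0c] <- [b6 6c 03 98 58]
D1: mem[0x0f..0x10] <- [58 6f]
D2: mem[0x00..0x02] <- [99 6f b6]
D3: mem[0x25..0x26] <- [43 58]
query mem[0x0f]=0x58, mem[0x0b]=0x98, mem[0x0c]=0x58, mem[0x10]=0x6f

MEM[0x0f,0x0b,0x0c,0x10] = 58 98 58 6f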